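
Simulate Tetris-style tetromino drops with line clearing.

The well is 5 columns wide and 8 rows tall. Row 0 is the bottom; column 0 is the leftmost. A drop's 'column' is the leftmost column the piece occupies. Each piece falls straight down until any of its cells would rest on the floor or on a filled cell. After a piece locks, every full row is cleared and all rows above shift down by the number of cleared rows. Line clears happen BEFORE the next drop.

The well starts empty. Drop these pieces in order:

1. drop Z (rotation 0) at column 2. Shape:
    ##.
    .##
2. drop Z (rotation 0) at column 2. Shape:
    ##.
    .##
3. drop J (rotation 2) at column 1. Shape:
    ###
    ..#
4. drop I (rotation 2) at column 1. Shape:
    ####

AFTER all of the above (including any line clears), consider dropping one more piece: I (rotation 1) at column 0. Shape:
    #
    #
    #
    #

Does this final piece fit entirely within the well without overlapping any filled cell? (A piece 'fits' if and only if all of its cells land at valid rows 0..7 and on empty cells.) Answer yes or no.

Answer: yes

Derivation:
Drop 1: Z rot0 at col 2 lands with bottom-row=0; cleared 0 line(s) (total 0); column heights now [0 0 2 2 1], max=2
Drop 2: Z rot0 at col 2 lands with bottom-row=2; cleared 0 line(s) (total 0); column heights now [0 0 4 4 3], max=4
Drop 3: J rot2 at col 1 lands with bottom-row=4; cleared 0 line(s) (total 0); column heights now [0 6 6 6 3], max=6
Drop 4: I rot2 at col 1 lands with bottom-row=6; cleared 0 line(s) (total 0); column heights now [0 7 7 7 7], max=7
Test piece I rot1 at col 0 (width 1): heights before test = [0 7 7 7 7]; fits = True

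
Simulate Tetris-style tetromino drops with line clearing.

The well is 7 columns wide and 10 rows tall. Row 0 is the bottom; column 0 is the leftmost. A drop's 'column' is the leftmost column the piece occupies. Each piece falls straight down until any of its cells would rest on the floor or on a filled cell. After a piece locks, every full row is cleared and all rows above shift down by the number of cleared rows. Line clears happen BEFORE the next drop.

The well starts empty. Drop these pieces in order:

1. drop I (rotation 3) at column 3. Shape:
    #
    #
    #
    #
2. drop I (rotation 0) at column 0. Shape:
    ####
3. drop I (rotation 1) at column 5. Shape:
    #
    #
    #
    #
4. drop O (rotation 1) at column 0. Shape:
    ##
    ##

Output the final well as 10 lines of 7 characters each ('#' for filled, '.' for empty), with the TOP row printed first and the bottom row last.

Answer: .......
.......
.......
##.....
##.....
####...
...#.#.
...#.#.
...#.#.
...#.#.

Derivation:
Drop 1: I rot3 at col 3 lands with bottom-row=0; cleared 0 line(s) (total 0); column heights now [0 0 0 4 0 0 0], max=4
Drop 2: I rot0 at col 0 lands with bottom-row=4; cleared 0 line(s) (total 0); column heights now [5 5 5 5 0 0 0], max=5
Drop 3: I rot1 at col 5 lands with bottom-row=0; cleared 0 line(s) (total 0); column heights now [5 5 5 5 0 4 0], max=5
Drop 4: O rot1 at col 0 lands with bottom-row=5; cleared 0 line(s) (total 0); column heights now [7 7 5 5 0 4 0], max=7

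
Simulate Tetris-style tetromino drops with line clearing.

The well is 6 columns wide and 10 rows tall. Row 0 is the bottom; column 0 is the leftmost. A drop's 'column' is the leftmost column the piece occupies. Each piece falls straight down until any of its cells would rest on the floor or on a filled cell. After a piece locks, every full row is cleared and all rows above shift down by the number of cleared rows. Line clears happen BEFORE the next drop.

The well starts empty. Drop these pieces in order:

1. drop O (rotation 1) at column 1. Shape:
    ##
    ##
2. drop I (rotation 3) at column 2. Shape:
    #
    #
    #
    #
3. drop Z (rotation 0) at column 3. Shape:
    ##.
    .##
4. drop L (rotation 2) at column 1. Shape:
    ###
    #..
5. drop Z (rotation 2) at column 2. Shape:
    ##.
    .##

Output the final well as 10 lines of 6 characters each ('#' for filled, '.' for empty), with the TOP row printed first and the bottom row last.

Answer: ......
..##..
...##.
.###..
.##...
..#...
..#...
..#...
.####.
.##.##

Derivation:
Drop 1: O rot1 at col 1 lands with bottom-row=0; cleared 0 line(s) (total 0); column heights now [0 2 2 0 0 0], max=2
Drop 2: I rot3 at col 2 lands with bottom-row=2; cleared 0 line(s) (total 0); column heights now [0 2 6 0 0 0], max=6
Drop 3: Z rot0 at col 3 lands with bottom-row=0; cleared 0 line(s) (total 0); column heights now [0 2 6 2 2 1], max=6
Drop 4: L rot2 at col 1 lands with bottom-row=5; cleared 0 line(s) (total 0); column heights now [0 7 7 7 2 1], max=7
Drop 5: Z rot2 at col 2 lands with bottom-row=7; cleared 0 line(s) (total 0); column heights now [0 7 9 9 8 1], max=9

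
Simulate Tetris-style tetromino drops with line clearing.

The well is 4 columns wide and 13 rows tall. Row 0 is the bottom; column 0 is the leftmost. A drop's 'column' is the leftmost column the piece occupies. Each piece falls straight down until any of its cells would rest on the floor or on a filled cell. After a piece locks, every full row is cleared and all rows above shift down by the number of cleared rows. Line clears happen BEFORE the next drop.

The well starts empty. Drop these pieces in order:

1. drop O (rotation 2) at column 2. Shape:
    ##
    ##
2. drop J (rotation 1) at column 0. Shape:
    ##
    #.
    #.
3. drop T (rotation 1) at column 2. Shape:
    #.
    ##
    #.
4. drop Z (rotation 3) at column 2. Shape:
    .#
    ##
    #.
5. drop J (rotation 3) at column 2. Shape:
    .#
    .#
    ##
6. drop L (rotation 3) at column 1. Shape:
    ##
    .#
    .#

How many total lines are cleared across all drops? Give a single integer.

Answer: 0

Derivation:
Drop 1: O rot2 at col 2 lands with bottom-row=0; cleared 0 line(s) (total 0); column heights now [0 0 2 2], max=2
Drop 2: J rot1 at col 0 lands with bottom-row=0; cleared 0 line(s) (total 0); column heights now [3 3 2 2], max=3
Drop 3: T rot1 at col 2 lands with bottom-row=2; cleared 0 line(s) (total 0); column heights now [3 3 5 4], max=5
Drop 4: Z rot3 at col 2 lands with bottom-row=5; cleared 0 line(s) (total 0); column heights now [3 3 7 8], max=8
Drop 5: J rot3 at col 2 lands with bottom-row=8; cleared 0 line(s) (total 0); column heights now [3 3 9 11], max=11
Drop 6: L rot3 at col 1 lands with bottom-row=9; cleared 0 line(s) (total 0); column heights now [3 12 12 11], max=12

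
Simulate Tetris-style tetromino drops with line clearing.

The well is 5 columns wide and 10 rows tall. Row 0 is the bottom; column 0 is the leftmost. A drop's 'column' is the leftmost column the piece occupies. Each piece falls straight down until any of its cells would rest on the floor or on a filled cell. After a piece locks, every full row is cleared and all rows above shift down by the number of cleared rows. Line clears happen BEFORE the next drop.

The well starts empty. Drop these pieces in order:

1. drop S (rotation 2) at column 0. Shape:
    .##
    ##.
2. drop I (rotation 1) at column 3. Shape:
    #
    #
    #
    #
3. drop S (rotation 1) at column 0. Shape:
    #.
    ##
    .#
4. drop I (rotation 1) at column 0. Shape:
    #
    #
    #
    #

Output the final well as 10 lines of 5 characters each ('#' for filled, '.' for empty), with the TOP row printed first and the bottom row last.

Drop 1: S rot2 at col 0 lands with bottom-row=0; cleared 0 line(s) (total 0); column heights now [1 2 2 0 0], max=2
Drop 2: I rot1 at col 3 lands with bottom-row=0; cleared 0 line(s) (total 0); column heights now [1 2 2 4 0], max=4
Drop 3: S rot1 at col 0 lands with bottom-row=2; cleared 0 line(s) (total 0); column heights now [5 4 2 4 0], max=5
Drop 4: I rot1 at col 0 lands with bottom-row=5; cleared 0 line(s) (total 0); column heights now [9 4 2 4 0], max=9

Answer: .....
#....
#....
#....
#....
#....
##.#.
.#.#.
.###.
##.#.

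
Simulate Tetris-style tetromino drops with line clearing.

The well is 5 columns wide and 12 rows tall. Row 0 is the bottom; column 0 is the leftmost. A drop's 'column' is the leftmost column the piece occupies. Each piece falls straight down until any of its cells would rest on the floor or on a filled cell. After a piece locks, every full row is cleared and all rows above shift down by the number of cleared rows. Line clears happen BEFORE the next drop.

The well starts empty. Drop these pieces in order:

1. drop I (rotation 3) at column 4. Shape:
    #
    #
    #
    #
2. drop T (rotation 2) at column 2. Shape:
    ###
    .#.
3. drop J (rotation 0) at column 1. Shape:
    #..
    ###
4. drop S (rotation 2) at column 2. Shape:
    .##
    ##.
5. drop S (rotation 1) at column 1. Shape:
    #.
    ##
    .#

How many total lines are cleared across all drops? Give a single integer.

Answer: 0

Derivation:
Drop 1: I rot3 at col 4 lands with bottom-row=0; cleared 0 line(s) (total 0); column heights now [0 0 0 0 4], max=4
Drop 2: T rot2 at col 2 lands with bottom-row=3; cleared 0 line(s) (total 0); column heights now [0 0 5 5 5], max=5
Drop 3: J rot0 at col 1 lands with bottom-row=5; cleared 0 line(s) (total 0); column heights now [0 7 6 6 5], max=7
Drop 4: S rot2 at col 2 lands with bottom-row=6; cleared 0 line(s) (total 0); column heights now [0 7 7 8 8], max=8
Drop 5: S rot1 at col 1 lands with bottom-row=7; cleared 0 line(s) (total 0); column heights now [0 10 9 8 8], max=10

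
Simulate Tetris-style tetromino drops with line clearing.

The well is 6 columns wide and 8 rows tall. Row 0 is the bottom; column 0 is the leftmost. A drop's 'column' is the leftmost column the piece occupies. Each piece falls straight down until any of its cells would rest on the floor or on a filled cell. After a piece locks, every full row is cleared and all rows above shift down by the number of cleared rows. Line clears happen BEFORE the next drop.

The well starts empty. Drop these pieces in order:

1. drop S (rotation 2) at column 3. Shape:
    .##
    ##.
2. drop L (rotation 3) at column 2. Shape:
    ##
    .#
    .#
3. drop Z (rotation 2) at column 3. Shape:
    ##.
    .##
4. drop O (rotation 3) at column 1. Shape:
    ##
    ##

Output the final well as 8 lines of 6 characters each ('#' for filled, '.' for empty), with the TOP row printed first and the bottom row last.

Drop 1: S rot2 at col 3 lands with bottom-row=0; cleared 0 line(s) (total 0); column heights now [0 0 0 1 2 2], max=2
Drop 2: L rot3 at col 2 lands with bottom-row=1; cleared 0 line(s) (total 0); column heights now [0 0 4 4 2 2], max=4
Drop 3: Z rot2 at col 3 lands with bottom-row=3; cleared 0 line(s) (total 0); column heights now [0 0 4 5 5 4], max=5
Drop 4: O rot3 at col 1 lands with bottom-row=4; cleared 0 line(s) (total 0); column heights now [0 6 6 5 5 4], max=6

Answer: ......
......
.##...
.####.
..####
...#..
...###
...##.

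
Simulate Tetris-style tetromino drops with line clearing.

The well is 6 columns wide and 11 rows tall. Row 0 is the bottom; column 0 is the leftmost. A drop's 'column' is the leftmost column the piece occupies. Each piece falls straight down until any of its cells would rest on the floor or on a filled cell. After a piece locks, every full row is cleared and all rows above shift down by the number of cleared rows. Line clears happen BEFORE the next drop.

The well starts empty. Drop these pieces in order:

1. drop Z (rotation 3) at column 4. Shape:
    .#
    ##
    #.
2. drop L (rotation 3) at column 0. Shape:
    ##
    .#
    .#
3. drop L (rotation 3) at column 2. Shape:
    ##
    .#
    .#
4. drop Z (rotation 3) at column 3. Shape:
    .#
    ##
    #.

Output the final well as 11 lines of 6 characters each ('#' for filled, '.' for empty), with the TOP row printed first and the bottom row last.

Answer: ......
......
......
......
......
....#.
...##.
...#..
####.#
.#.###
.#.##.

Derivation:
Drop 1: Z rot3 at col 4 lands with bottom-row=0; cleared 0 line(s) (total 0); column heights now [0 0 0 0 2 3], max=3
Drop 2: L rot3 at col 0 lands with bottom-row=0; cleared 0 line(s) (total 0); column heights now [3 3 0 0 2 3], max=3
Drop 3: L rot3 at col 2 lands with bottom-row=0; cleared 0 line(s) (total 0); column heights now [3 3 3 3 2 3], max=3
Drop 4: Z rot3 at col 3 lands with bottom-row=3; cleared 0 line(s) (total 0); column heights now [3 3 3 5 6 3], max=6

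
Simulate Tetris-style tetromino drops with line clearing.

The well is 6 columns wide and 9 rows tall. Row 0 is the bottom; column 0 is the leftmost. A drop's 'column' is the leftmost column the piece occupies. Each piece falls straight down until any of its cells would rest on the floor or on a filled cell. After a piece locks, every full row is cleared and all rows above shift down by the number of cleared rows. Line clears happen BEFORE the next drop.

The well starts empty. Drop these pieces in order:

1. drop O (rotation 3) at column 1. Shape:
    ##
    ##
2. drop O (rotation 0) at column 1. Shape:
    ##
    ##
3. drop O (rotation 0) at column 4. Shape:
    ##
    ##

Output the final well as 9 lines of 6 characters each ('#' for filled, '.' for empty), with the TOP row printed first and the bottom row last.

Drop 1: O rot3 at col 1 lands with bottom-row=0; cleared 0 line(s) (total 0); column heights now [0 2 2 0 0 0], max=2
Drop 2: O rot0 at col 1 lands with bottom-row=2; cleared 0 line(s) (total 0); column heights now [0 4 4 0 0 0], max=4
Drop 3: O rot0 at col 4 lands with bottom-row=0; cleared 0 line(s) (total 0); column heights now [0 4 4 0 2 2], max=4

Answer: ......
......
......
......
......
.##...
.##...
.##.##
.##.##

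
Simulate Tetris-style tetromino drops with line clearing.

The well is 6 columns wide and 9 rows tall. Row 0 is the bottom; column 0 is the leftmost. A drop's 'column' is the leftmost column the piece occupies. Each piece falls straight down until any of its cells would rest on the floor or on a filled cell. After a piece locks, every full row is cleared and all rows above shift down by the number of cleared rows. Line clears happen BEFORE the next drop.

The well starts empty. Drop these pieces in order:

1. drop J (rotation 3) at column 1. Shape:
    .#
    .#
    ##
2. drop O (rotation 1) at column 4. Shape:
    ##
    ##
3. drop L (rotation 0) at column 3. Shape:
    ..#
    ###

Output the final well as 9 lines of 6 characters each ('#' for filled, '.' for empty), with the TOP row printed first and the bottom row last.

Drop 1: J rot3 at col 1 lands with bottom-row=0; cleared 0 line(s) (total 0); column heights now [0 1 3 0 0 0], max=3
Drop 2: O rot1 at col 4 lands with bottom-row=0; cleared 0 line(s) (total 0); column heights now [0 1 3 0 2 2], max=3
Drop 3: L rot0 at col 3 lands with bottom-row=2; cleared 0 line(s) (total 0); column heights now [0 1 3 3 3 4], max=4

Answer: ......
......
......
......
......
.....#
..####
..#.##
.##.##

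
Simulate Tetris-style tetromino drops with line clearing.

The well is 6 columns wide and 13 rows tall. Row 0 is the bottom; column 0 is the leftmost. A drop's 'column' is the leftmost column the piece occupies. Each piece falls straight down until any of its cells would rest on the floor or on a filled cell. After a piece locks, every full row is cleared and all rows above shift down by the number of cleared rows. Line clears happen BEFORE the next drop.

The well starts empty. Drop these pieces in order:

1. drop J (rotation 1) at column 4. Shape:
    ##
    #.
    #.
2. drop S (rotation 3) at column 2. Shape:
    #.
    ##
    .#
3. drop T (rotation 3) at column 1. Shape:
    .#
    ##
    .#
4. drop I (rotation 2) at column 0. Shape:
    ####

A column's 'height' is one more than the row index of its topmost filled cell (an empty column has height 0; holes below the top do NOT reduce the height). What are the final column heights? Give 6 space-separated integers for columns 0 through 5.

Drop 1: J rot1 at col 4 lands with bottom-row=0; cleared 0 line(s) (total 0); column heights now [0 0 0 0 3 3], max=3
Drop 2: S rot3 at col 2 lands with bottom-row=0; cleared 0 line(s) (total 0); column heights now [0 0 3 2 3 3], max=3
Drop 3: T rot3 at col 1 lands with bottom-row=3; cleared 0 line(s) (total 0); column heights now [0 5 6 2 3 3], max=6
Drop 4: I rot2 at col 0 lands with bottom-row=6; cleared 0 line(s) (total 0); column heights now [7 7 7 7 3 3], max=7

Answer: 7 7 7 7 3 3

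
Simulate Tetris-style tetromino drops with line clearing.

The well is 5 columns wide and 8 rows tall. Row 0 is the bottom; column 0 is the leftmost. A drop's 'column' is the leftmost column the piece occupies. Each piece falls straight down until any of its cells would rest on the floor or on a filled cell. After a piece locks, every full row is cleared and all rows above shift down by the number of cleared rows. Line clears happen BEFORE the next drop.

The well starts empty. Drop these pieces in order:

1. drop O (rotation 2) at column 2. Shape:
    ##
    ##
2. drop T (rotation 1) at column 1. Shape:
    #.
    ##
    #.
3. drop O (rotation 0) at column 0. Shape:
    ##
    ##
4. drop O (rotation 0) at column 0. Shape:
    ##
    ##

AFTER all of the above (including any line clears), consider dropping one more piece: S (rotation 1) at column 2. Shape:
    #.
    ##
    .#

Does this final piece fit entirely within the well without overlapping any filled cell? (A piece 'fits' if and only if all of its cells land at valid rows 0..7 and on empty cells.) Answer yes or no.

Answer: yes

Derivation:
Drop 1: O rot2 at col 2 lands with bottom-row=0; cleared 0 line(s) (total 0); column heights now [0 0 2 2 0], max=2
Drop 2: T rot1 at col 1 lands with bottom-row=1; cleared 0 line(s) (total 0); column heights now [0 4 3 2 0], max=4
Drop 3: O rot0 at col 0 lands with bottom-row=4; cleared 0 line(s) (total 0); column heights now [6 6 3 2 0], max=6
Drop 4: O rot0 at col 0 lands with bottom-row=6; cleared 0 line(s) (total 0); column heights now [8 8 3 2 0], max=8
Test piece S rot1 at col 2 (width 2): heights before test = [8 8 3 2 0]; fits = True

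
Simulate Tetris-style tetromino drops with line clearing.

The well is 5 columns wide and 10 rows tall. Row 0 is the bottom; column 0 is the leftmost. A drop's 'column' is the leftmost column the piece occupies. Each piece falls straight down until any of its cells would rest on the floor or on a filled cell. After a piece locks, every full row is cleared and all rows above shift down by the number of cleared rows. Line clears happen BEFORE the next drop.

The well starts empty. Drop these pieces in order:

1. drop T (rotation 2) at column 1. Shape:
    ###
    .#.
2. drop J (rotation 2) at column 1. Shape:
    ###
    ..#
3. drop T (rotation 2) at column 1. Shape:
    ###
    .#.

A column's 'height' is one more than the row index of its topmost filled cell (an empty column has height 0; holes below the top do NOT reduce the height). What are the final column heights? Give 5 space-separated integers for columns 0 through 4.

Answer: 0 6 6 6 0

Derivation:
Drop 1: T rot2 at col 1 lands with bottom-row=0; cleared 0 line(s) (total 0); column heights now [0 2 2 2 0], max=2
Drop 2: J rot2 at col 1 lands with bottom-row=2; cleared 0 line(s) (total 0); column heights now [0 4 4 4 0], max=4
Drop 3: T rot2 at col 1 lands with bottom-row=4; cleared 0 line(s) (total 0); column heights now [0 6 6 6 0], max=6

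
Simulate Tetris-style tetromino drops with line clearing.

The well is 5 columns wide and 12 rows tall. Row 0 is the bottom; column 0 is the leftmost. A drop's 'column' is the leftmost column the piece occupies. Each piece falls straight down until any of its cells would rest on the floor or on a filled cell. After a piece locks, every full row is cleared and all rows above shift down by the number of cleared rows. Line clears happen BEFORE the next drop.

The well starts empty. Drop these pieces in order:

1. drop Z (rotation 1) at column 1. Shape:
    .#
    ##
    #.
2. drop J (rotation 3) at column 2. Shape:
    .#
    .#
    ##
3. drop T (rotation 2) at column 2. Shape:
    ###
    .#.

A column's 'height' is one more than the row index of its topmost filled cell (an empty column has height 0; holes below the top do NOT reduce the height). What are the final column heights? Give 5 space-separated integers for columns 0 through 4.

Answer: 0 2 8 8 8

Derivation:
Drop 1: Z rot1 at col 1 lands with bottom-row=0; cleared 0 line(s) (total 0); column heights now [0 2 3 0 0], max=3
Drop 2: J rot3 at col 2 lands with bottom-row=3; cleared 0 line(s) (total 0); column heights now [0 2 4 6 0], max=6
Drop 3: T rot2 at col 2 lands with bottom-row=6; cleared 0 line(s) (total 0); column heights now [0 2 8 8 8], max=8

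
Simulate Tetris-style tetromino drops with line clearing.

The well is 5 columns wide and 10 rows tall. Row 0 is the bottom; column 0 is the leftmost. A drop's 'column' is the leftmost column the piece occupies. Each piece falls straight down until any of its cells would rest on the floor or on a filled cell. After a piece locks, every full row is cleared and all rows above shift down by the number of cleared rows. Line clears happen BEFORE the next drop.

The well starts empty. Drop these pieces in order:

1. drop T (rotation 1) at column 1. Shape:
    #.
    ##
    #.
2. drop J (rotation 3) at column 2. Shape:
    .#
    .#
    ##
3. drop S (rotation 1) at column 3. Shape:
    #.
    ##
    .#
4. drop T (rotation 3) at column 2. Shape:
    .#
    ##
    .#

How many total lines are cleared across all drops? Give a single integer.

Answer: 0

Derivation:
Drop 1: T rot1 at col 1 lands with bottom-row=0; cleared 0 line(s) (total 0); column heights now [0 3 2 0 0], max=3
Drop 2: J rot3 at col 2 lands with bottom-row=2; cleared 0 line(s) (total 0); column heights now [0 3 3 5 0], max=5
Drop 3: S rot1 at col 3 lands with bottom-row=4; cleared 0 line(s) (total 0); column heights now [0 3 3 7 6], max=7
Drop 4: T rot3 at col 2 lands with bottom-row=7; cleared 0 line(s) (total 0); column heights now [0 3 9 10 6], max=10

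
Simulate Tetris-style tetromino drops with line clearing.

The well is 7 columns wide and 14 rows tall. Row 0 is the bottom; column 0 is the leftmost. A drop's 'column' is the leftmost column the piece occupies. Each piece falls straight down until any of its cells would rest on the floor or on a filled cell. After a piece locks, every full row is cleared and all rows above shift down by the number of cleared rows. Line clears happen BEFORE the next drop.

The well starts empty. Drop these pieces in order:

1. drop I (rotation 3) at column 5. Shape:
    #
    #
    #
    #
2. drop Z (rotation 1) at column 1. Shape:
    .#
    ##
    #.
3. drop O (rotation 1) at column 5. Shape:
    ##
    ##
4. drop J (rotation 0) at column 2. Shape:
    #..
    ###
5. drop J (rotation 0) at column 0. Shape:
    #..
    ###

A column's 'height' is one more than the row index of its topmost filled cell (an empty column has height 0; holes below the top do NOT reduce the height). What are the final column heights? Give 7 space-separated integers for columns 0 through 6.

Drop 1: I rot3 at col 5 lands with bottom-row=0; cleared 0 line(s) (total 0); column heights now [0 0 0 0 0 4 0], max=4
Drop 2: Z rot1 at col 1 lands with bottom-row=0; cleared 0 line(s) (total 0); column heights now [0 2 3 0 0 4 0], max=4
Drop 3: O rot1 at col 5 lands with bottom-row=4; cleared 0 line(s) (total 0); column heights now [0 2 3 0 0 6 6], max=6
Drop 4: J rot0 at col 2 lands with bottom-row=3; cleared 0 line(s) (total 0); column heights now [0 2 5 4 4 6 6], max=6
Drop 5: J rot0 at col 0 lands with bottom-row=5; cleared 0 line(s) (total 0); column heights now [7 6 6 4 4 6 6], max=7

Answer: 7 6 6 4 4 6 6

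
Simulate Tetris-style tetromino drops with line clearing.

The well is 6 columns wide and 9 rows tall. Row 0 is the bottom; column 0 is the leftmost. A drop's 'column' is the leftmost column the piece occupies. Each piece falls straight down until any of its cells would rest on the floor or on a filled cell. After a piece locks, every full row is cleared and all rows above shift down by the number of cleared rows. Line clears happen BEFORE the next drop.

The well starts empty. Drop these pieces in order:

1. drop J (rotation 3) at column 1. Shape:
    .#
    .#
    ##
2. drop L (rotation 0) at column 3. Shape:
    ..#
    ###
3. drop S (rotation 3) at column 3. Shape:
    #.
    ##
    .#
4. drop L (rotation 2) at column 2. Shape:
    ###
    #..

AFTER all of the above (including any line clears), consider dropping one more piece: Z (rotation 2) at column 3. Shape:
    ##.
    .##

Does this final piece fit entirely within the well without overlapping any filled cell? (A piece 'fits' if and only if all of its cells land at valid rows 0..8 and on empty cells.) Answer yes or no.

Drop 1: J rot3 at col 1 lands with bottom-row=0; cleared 0 line(s) (total 0); column heights now [0 1 3 0 0 0], max=3
Drop 2: L rot0 at col 3 lands with bottom-row=0; cleared 0 line(s) (total 0); column heights now [0 1 3 1 1 2], max=3
Drop 3: S rot3 at col 3 lands with bottom-row=1; cleared 0 line(s) (total 0); column heights now [0 1 3 4 3 2], max=4
Drop 4: L rot2 at col 2 lands with bottom-row=3; cleared 0 line(s) (total 0); column heights now [0 1 5 5 5 2], max=5
Test piece Z rot2 at col 3 (width 3): heights before test = [0 1 5 5 5 2]; fits = True

Answer: yes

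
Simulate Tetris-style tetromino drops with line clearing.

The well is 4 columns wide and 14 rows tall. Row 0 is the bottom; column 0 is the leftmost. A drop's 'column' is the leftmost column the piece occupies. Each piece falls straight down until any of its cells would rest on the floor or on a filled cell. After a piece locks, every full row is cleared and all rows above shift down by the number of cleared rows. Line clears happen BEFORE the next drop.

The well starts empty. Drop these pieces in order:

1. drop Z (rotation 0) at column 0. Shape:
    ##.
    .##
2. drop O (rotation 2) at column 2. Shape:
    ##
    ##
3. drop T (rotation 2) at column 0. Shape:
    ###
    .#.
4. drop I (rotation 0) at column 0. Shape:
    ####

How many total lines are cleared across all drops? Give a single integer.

Answer: 2

Derivation:
Drop 1: Z rot0 at col 0 lands with bottom-row=0; cleared 0 line(s) (total 0); column heights now [2 2 1 0], max=2
Drop 2: O rot2 at col 2 lands with bottom-row=1; cleared 1 line(s) (total 1); column heights now [0 1 2 2], max=2
Drop 3: T rot2 at col 0 lands with bottom-row=1; cleared 0 line(s) (total 1); column heights now [3 3 3 2], max=3
Drop 4: I rot0 at col 0 lands with bottom-row=3; cleared 1 line(s) (total 2); column heights now [3 3 3 2], max=3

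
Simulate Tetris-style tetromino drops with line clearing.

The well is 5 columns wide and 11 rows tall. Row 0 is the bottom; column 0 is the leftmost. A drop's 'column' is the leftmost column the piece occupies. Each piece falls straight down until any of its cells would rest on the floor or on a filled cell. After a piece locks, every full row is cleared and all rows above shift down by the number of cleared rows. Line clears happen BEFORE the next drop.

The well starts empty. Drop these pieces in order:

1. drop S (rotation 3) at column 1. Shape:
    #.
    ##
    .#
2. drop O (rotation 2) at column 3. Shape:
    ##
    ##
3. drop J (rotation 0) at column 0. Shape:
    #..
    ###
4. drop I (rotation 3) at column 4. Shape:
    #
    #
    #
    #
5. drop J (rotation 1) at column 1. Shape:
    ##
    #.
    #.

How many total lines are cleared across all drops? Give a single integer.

Answer: 0

Derivation:
Drop 1: S rot3 at col 1 lands with bottom-row=0; cleared 0 line(s) (total 0); column heights now [0 3 2 0 0], max=3
Drop 2: O rot2 at col 3 lands with bottom-row=0; cleared 0 line(s) (total 0); column heights now [0 3 2 2 2], max=3
Drop 3: J rot0 at col 0 lands with bottom-row=3; cleared 0 line(s) (total 0); column heights now [5 4 4 2 2], max=5
Drop 4: I rot3 at col 4 lands with bottom-row=2; cleared 0 line(s) (total 0); column heights now [5 4 4 2 6], max=6
Drop 5: J rot1 at col 1 lands with bottom-row=4; cleared 0 line(s) (total 0); column heights now [5 7 7 2 6], max=7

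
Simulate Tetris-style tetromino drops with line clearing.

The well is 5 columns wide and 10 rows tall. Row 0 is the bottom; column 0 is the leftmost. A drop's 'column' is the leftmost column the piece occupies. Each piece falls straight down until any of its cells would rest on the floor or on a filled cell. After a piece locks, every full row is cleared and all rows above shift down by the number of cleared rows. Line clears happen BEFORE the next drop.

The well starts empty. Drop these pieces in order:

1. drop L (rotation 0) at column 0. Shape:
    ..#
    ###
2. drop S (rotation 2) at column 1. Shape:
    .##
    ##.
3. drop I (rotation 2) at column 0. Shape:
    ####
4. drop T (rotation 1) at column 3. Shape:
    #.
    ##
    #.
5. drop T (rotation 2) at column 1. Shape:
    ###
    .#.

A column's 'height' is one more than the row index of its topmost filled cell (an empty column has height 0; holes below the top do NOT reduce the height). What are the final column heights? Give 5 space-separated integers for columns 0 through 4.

Answer: 5 9 9 9 7

Derivation:
Drop 1: L rot0 at col 0 lands with bottom-row=0; cleared 0 line(s) (total 0); column heights now [1 1 2 0 0], max=2
Drop 2: S rot2 at col 1 lands with bottom-row=2; cleared 0 line(s) (total 0); column heights now [1 3 4 4 0], max=4
Drop 3: I rot2 at col 0 lands with bottom-row=4; cleared 0 line(s) (total 0); column heights now [5 5 5 5 0], max=5
Drop 4: T rot1 at col 3 lands with bottom-row=5; cleared 0 line(s) (total 0); column heights now [5 5 5 8 7], max=8
Drop 5: T rot2 at col 1 lands with bottom-row=7; cleared 0 line(s) (total 0); column heights now [5 9 9 9 7], max=9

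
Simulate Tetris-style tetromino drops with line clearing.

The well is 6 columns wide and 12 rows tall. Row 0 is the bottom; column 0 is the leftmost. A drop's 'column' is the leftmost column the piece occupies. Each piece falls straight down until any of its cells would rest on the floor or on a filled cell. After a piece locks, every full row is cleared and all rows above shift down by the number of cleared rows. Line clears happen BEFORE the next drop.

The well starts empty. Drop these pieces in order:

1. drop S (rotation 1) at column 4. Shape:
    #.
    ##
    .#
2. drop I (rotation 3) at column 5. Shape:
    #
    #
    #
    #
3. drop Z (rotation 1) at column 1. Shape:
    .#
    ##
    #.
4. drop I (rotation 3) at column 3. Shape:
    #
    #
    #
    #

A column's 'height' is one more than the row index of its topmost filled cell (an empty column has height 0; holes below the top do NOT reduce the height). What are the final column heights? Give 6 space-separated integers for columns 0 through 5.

Answer: 0 2 3 4 3 6

Derivation:
Drop 1: S rot1 at col 4 lands with bottom-row=0; cleared 0 line(s) (total 0); column heights now [0 0 0 0 3 2], max=3
Drop 2: I rot3 at col 5 lands with bottom-row=2; cleared 0 line(s) (total 0); column heights now [0 0 0 0 3 6], max=6
Drop 3: Z rot1 at col 1 lands with bottom-row=0; cleared 0 line(s) (total 0); column heights now [0 2 3 0 3 6], max=6
Drop 4: I rot3 at col 3 lands with bottom-row=0; cleared 0 line(s) (total 0); column heights now [0 2 3 4 3 6], max=6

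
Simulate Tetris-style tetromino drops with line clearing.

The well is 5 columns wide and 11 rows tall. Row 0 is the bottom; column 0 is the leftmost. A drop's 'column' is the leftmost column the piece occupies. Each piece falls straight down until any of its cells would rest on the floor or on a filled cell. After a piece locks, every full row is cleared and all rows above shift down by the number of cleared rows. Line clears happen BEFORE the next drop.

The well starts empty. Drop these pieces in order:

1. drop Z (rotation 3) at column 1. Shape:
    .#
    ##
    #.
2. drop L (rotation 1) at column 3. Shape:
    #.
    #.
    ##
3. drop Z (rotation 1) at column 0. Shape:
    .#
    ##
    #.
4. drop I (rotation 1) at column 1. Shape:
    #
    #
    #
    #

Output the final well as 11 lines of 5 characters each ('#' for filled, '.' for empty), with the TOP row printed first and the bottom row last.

Drop 1: Z rot3 at col 1 lands with bottom-row=0; cleared 0 line(s) (total 0); column heights now [0 2 3 0 0], max=3
Drop 2: L rot1 at col 3 lands with bottom-row=0; cleared 0 line(s) (total 0); column heights now [0 2 3 3 1], max=3
Drop 3: Z rot1 at col 0 lands with bottom-row=1; cleared 0 line(s) (total 0); column heights now [3 4 3 3 1], max=4
Drop 4: I rot1 at col 1 lands with bottom-row=4; cleared 0 line(s) (total 0); column heights now [3 8 3 3 1], max=8

Answer: .....
.....
.....
.#...
.#...
.#...
.#...
.#...
####.
####.
.#.##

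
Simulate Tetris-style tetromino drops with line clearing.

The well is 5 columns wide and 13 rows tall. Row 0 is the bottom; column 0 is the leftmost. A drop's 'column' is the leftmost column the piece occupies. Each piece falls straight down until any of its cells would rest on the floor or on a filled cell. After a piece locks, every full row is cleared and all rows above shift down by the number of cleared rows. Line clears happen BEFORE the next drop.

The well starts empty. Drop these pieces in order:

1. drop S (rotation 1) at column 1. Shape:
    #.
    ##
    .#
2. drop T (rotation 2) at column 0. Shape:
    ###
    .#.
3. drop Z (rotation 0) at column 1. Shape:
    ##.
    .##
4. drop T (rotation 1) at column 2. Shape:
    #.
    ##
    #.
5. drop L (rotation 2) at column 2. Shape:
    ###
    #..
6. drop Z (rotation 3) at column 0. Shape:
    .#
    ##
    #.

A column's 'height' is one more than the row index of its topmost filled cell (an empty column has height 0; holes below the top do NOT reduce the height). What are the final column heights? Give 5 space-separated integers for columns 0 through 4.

Drop 1: S rot1 at col 1 lands with bottom-row=0; cleared 0 line(s) (total 0); column heights now [0 3 2 0 0], max=3
Drop 2: T rot2 at col 0 lands with bottom-row=3; cleared 0 line(s) (total 0); column heights now [5 5 5 0 0], max=5
Drop 3: Z rot0 at col 1 lands with bottom-row=5; cleared 0 line(s) (total 0); column heights now [5 7 7 6 0], max=7
Drop 4: T rot1 at col 2 lands with bottom-row=7; cleared 0 line(s) (total 0); column heights now [5 7 10 9 0], max=10
Drop 5: L rot2 at col 2 lands with bottom-row=10; cleared 0 line(s) (total 0); column heights now [5 7 12 12 12], max=12
Drop 6: Z rot3 at col 0 lands with bottom-row=6; cleared 0 line(s) (total 0); column heights now [8 9 12 12 12], max=12

Answer: 8 9 12 12 12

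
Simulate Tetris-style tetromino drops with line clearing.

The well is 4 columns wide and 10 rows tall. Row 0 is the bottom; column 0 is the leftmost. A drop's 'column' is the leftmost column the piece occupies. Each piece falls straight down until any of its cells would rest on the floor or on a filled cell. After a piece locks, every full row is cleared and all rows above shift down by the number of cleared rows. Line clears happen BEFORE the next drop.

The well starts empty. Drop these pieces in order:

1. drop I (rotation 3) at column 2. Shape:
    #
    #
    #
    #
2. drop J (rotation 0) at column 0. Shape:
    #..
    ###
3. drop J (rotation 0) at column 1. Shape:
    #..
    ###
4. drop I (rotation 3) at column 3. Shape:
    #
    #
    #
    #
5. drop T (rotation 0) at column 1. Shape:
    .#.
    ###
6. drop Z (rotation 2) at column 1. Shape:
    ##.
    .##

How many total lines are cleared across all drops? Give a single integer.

Answer: 1

Derivation:
Drop 1: I rot3 at col 2 lands with bottom-row=0; cleared 0 line(s) (total 0); column heights now [0 0 4 0], max=4
Drop 2: J rot0 at col 0 lands with bottom-row=4; cleared 0 line(s) (total 0); column heights now [6 5 5 0], max=6
Drop 3: J rot0 at col 1 lands with bottom-row=5; cleared 1 line(s) (total 1); column heights now [5 6 5 0], max=6
Drop 4: I rot3 at col 3 lands with bottom-row=0; cleared 0 line(s) (total 1); column heights now [5 6 5 4], max=6
Drop 5: T rot0 at col 1 lands with bottom-row=6; cleared 0 line(s) (total 1); column heights now [5 7 8 7], max=8
Drop 6: Z rot2 at col 1 lands with bottom-row=8; cleared 0 line(s) (total 1); column heights now [5 10 10 9], max=10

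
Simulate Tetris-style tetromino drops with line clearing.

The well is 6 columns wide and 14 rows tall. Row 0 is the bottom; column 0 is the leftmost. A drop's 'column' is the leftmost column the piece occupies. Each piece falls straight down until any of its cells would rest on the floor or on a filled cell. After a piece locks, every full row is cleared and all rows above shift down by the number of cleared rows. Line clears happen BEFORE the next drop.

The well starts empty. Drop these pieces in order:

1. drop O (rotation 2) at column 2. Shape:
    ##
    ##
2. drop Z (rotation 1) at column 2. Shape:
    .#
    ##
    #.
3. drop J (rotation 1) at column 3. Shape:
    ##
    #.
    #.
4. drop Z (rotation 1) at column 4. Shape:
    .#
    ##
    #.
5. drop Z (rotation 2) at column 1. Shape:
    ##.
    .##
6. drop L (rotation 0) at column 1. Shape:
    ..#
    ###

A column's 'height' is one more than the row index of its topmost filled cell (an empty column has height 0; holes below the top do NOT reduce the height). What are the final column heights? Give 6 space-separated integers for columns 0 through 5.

Answer: 0 11 11 12 10 11

Derivation:
Drop 1: O rot2 at col 2 lands with bottom-row=0; cleared 0 line(s) (total 0); column heights now [0 0 2 2 0 0], max=2
Drop 2: Z rot1 at col 2 lands with bottom-row=2; cleared 0 line(s) (total 0); column heights now [0 0 4 5 0 0], max=5
Drop 3: J rot1 at col 3 lands with bottom-row=5; cleared 0 line(s) (total 0); column heights now [0 0 4 8 8 0], max=8
Drop 4: Z rot1 at col 4 lands with bottom-row=8; cleared 0 line(s) (total 0); column heights now [0 0 4 8 10 11], max=11
Drop 5: Z rot2 at col 1 lands with bottom-row=8; cleared 0 line(s) (total 0); column heights now [0 10 10 9 10 11], max=11
Drop 6: L rot0 at col 1 lands with bottom-row=10; cleared 0 line(s) (total 0); column heights now [0 11 11 12 10 11], max=12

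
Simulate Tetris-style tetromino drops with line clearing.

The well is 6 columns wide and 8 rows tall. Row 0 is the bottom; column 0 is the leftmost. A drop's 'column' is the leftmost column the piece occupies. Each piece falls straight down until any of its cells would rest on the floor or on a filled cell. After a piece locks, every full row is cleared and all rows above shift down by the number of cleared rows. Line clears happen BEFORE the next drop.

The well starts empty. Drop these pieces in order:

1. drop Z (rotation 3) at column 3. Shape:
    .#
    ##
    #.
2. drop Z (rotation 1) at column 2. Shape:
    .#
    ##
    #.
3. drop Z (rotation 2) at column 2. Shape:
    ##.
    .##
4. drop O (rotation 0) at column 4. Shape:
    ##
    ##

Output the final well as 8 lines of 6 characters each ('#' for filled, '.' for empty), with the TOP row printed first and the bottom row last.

Drop 1: Z rot3 at col 3 lands with bottom-row=0; cleared 0 line(s) (total 0); column heights now [0 0 0 2 3 0], max=3
Drop 2: Z rot1 at col 2 lands with bottom-row=1; cleared 0 line(s) (total 0); column heights now [0 0 3 4 3 0], max=4
Drop 3: Z rot2 at col 2 lands with bottom-row=4; cleared 0 line(s) (total 0); column heights now [0 0 6 6 5 0], max=6
Drop 4: O rot0 at col 4 lands with bottom-row=5; cleared 0 line(s) (total 0); column heights now [0 0 6 6 7 7], max=7

Answer: ......
....##
..####
...##.
...#..
..###.
..###.
...#..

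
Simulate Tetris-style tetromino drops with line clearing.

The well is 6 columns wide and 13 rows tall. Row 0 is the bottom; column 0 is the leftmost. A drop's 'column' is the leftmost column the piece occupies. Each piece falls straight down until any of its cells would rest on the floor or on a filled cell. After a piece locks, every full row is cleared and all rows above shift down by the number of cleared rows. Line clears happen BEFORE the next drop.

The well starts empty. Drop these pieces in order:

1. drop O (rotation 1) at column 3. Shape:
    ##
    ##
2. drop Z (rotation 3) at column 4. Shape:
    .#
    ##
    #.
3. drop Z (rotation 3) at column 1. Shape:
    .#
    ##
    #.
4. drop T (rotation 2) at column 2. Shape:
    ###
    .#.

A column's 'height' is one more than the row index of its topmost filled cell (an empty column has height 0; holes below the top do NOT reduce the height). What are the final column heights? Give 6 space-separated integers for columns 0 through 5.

Answer: 0 2 5 5 5 5

Derivation:
Drop 1: O rot1 at col 3 lands with bottom-row=0; cleared 0 line(s) (total 0); column heights now [0 0 0 2 2 0], max=2
Drop 2: Z rot3 at col 4 lands with bottom-row=2; cleared 0 line(s) (total 0); column heights now [0 0 0 2 4 5], max=5
Drop 3: Z rot3 at col 1 lands with bottom-row=0; cleared 0 line(s) (total 0); column heights now [0 2 3 2 4 5], max=5
Drop 4: T rot2 at col 2 lands with bottom-row=3; cleared 0 line(s) (total 0); column heights now [0 2 5 5 5 5], max=5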